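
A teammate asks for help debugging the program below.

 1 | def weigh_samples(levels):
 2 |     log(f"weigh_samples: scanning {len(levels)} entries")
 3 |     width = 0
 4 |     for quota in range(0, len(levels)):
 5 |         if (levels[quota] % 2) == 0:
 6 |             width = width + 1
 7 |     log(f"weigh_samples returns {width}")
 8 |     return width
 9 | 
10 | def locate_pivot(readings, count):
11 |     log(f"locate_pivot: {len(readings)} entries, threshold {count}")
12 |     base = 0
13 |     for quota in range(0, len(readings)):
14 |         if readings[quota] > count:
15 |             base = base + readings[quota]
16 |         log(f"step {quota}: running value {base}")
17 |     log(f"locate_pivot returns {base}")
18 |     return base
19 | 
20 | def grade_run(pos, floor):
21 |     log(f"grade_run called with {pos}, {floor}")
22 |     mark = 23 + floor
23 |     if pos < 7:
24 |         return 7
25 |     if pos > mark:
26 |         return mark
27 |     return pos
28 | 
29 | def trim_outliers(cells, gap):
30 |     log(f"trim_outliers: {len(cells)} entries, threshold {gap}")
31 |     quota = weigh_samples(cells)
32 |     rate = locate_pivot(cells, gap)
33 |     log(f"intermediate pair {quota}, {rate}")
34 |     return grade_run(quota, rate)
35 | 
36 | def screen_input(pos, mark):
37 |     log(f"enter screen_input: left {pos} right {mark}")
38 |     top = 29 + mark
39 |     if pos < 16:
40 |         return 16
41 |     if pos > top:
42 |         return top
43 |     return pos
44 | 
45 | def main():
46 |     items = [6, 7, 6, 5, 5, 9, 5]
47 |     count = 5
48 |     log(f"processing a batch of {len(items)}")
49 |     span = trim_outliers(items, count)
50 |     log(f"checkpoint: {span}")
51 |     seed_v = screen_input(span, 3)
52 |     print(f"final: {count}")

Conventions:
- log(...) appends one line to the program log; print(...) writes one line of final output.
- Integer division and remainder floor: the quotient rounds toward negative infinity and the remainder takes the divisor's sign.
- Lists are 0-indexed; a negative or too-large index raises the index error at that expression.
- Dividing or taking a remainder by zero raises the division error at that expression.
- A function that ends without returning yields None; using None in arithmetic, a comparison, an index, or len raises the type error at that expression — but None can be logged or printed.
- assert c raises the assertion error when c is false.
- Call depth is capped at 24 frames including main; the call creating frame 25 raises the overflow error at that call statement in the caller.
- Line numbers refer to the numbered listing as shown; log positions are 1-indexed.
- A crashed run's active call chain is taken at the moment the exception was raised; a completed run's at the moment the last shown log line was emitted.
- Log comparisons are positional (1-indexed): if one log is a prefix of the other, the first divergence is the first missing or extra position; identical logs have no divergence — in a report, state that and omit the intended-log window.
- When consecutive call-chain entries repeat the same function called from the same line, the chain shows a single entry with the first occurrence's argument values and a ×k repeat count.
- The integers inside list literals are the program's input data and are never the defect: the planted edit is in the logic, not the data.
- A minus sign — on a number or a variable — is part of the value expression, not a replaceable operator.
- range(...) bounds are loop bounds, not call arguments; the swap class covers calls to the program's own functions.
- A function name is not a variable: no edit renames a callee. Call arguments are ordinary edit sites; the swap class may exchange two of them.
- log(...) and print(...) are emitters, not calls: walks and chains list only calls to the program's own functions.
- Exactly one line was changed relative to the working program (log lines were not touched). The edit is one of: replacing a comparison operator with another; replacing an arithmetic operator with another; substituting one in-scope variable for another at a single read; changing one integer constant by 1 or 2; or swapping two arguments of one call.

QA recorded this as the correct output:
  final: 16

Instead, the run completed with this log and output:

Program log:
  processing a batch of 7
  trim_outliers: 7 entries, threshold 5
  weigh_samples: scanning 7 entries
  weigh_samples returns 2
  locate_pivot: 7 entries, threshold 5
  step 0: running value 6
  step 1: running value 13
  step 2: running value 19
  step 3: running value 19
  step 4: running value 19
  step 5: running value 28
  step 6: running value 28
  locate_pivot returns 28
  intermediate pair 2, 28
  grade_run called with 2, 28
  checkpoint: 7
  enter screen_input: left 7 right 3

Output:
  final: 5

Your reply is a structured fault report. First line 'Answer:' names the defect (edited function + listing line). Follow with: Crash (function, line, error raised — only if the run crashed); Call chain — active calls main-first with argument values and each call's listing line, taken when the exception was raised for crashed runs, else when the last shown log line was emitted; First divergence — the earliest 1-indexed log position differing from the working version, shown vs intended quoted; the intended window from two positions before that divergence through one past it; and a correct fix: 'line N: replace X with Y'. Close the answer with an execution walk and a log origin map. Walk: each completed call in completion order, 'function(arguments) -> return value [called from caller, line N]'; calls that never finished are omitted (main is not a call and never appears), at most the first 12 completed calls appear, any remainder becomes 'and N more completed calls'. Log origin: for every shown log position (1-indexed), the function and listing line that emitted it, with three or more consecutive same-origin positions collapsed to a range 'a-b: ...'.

Answer: the defect is in main at line 52.
Key observation: The two runs log identically and part ways only at the printed values.
Call chain: main -> screen_input(7, 3) (called at line 51).
First divergence: there is none — every log position agrees.
Execution walk:
  weigh_samples([6, 7, 6, 5, 5, 9, 5]) -> 2  [called from trim_outliers, line 31]
  locate_pivot([6, 7, 6, 5, 5, 9, 5], 5) -> 28  [called from trim_outliers, line 32]
  grade_run(2, 28) -> 7  [called from trim_outliers, line 34]
  trim_outliers([6, 7, 6, 5, 5, 9, 5], 5) -> 7  [called from main, line 49]
  screen_input(7, 3) -> 16  [called from main, line 51]
Log origin:
  1: emitted by main (line 48)
  2: emitted by trim_outliers (line 30)
  3: emitted by weigh_samples (line 2)
  4: emitted by weigh_samples (line 7)
  5: emitted by locate_pivot (line 11)
  6-12: emitted by locate_pivot (line 16)
  13: emitted by locate_pivot (line 17)
  14: emitted by trim_outliers (line 33)
  15: emitted by grade_run (line 21)
  16: emitted by main (line 50)
  17: emitted by screen_input (line 37)
A correct fix: line 52: replace `count` with `seed_v`.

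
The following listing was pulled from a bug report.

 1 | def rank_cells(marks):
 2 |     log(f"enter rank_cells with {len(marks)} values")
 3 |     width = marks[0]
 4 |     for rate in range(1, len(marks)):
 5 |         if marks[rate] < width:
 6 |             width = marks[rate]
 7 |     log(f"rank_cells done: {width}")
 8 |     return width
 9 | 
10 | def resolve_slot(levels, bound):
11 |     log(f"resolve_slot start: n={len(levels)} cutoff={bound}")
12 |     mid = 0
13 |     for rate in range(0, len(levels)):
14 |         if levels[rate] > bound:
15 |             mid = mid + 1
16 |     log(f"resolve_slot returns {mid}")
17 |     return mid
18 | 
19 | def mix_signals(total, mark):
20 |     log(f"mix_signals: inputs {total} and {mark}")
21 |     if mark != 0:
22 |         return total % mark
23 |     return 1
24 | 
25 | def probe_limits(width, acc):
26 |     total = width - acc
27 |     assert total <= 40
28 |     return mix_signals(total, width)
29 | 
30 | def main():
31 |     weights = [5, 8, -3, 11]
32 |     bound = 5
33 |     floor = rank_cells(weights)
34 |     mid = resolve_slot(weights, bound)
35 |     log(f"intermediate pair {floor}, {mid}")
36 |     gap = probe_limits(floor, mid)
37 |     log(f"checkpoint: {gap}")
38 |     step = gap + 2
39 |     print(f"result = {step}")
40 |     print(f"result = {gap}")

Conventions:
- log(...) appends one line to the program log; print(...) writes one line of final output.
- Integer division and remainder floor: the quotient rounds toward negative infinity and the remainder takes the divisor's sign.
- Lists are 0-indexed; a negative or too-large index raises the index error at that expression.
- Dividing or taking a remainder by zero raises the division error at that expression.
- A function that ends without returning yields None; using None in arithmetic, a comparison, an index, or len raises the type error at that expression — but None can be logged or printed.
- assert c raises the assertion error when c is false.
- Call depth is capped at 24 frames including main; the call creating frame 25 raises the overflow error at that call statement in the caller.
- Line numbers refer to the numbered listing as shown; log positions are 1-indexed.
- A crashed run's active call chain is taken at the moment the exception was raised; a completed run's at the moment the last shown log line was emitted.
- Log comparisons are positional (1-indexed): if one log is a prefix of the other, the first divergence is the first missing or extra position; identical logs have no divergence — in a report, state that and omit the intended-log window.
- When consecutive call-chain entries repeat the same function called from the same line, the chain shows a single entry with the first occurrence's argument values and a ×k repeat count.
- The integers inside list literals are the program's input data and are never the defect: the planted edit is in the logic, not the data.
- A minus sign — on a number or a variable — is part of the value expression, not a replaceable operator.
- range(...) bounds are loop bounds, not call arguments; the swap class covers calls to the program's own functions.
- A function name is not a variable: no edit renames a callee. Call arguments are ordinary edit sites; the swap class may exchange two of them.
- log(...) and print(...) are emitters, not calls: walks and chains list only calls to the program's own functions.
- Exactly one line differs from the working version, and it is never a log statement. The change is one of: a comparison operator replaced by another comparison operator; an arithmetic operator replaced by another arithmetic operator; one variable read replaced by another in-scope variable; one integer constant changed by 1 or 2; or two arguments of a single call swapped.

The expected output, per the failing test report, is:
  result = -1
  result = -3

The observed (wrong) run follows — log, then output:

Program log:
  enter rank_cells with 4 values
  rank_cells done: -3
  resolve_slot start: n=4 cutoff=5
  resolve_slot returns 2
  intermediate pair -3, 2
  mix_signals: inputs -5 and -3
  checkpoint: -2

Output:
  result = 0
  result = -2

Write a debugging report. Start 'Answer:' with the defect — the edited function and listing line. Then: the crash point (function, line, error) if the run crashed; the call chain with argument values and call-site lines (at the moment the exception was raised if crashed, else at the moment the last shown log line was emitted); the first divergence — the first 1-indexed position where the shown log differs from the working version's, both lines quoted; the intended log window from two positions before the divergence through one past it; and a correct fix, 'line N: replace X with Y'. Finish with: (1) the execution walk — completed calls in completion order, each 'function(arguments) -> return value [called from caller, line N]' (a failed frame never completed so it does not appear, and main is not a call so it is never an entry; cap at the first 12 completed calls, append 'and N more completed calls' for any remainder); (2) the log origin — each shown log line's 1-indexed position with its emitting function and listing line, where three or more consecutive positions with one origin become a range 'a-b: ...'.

Answer: the defect is in probe_limits at line 28.
The tell: Position 6 is the first bad log line: 'mix_signals: inputs -5 and -3' should read 'mix_signals: inputs -3 and -5'.
Call chain: main.
First divergence: at position 6 the run shows 'mix_signals: inputs -5 and -3' where the working version logs 'mix_signals: inputs -3 and -5'.
Intended log window:
  4: resolve_slot returns 2
  5: intermediate pair -3, 2
  6: mix_signals: inputs -3 and -5
  7: checkpoint: -3
Execution walk:
  rank_cells([5, 8, -3, 11]) -> -3  [called from main, line 33]
  resolve_slot([5, 8, -3, 11], 5) -> 2  [called from main, line 34]
  mix_signals(-5, -3) -> -2  [called from probe_limits, line 28]
  probe_limits(-3, 2) -> -2  [called from main, line 36]
Log origins:
  1: emitted by rank_cells (line 2)
  2: emitted by rank_cells (line 7)
  3: emitted by resolve_slot (line 11)
  4: emitted by resolve_slot (line 16)
  5: emitted by main (line 35)
  6: emitted by mix_signals (line 20)
  7: emitted by main (line 37)
A correct fix: line 28: replace `mix_signals(total, width)` with `mix_signals(width, total)`.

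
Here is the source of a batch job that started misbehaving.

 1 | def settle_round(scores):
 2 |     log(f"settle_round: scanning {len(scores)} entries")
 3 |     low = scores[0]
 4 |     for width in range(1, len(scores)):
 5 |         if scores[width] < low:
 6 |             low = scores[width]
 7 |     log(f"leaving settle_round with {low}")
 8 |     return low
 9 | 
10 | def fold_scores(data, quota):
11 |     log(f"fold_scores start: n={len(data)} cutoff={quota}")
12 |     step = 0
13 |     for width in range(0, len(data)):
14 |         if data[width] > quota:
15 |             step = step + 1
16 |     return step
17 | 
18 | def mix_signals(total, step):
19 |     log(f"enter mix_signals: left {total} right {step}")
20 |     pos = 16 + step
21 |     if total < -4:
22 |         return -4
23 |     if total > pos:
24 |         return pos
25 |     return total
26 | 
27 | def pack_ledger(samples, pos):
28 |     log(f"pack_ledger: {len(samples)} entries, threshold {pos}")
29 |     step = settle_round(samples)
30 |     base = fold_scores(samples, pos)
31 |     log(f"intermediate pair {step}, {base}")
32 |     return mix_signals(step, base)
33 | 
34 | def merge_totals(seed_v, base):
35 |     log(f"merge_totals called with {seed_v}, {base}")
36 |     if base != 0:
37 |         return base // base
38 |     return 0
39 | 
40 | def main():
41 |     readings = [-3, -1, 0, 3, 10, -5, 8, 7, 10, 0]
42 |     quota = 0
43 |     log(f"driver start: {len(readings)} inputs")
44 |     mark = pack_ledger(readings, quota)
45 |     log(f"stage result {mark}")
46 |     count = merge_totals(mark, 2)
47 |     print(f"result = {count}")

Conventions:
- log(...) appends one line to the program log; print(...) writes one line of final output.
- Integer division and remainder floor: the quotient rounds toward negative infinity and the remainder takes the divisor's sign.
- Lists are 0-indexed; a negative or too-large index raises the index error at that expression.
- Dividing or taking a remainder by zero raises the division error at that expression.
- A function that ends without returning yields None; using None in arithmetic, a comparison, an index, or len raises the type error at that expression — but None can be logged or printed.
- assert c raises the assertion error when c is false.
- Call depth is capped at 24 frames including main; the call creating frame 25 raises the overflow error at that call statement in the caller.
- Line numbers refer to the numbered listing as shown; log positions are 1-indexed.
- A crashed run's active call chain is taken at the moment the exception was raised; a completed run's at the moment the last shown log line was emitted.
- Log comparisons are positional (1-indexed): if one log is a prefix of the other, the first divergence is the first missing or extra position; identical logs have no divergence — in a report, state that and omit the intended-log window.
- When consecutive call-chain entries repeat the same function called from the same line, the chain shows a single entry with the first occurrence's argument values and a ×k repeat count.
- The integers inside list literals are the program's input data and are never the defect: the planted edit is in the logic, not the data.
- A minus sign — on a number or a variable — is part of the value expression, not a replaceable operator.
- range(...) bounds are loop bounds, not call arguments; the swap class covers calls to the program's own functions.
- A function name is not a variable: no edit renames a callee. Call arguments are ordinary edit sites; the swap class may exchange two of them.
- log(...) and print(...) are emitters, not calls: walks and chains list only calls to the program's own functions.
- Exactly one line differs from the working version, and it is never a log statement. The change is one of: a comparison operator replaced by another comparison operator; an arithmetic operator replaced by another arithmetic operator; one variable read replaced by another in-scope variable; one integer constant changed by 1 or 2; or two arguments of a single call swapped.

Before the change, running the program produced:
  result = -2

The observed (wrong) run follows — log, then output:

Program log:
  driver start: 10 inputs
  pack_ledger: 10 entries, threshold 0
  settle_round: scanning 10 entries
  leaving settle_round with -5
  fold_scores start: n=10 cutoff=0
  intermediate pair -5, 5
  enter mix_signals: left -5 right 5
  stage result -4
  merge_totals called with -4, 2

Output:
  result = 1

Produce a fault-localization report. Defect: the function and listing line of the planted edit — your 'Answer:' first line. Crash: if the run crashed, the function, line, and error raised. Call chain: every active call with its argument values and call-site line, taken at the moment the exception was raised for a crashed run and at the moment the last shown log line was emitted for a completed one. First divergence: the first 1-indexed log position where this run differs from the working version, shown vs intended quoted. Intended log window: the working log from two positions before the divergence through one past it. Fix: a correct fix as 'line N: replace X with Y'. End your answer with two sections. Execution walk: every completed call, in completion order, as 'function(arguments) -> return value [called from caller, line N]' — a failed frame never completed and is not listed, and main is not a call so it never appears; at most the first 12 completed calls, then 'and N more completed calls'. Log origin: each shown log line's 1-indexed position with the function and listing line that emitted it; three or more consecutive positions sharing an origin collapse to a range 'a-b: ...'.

Answer: the defect is in merge_totals at line 37.
Core observation: Every logged value matches the working version; the printed result is what differs.
Call chain: main -> merge_totals(-4, 2) (called at line 46).
First divergence: there is none — every log position agrees.
Execution walk:
  settle_round([-3, -1, 0, 3, 10, -5, 8, 7, 10, 0]) -> -5  [called from pack_ledger, line 29]
  fold_scores([-3, -1, 0, 3, 10, -5, 8, 7, 10, 0], 0) -> 5  [called from pack_ledger, line 30]
  mix_signals(-5, 5) -> -4  [called from pack_ledger, line 32]
  pack_ledger([-3, -1, 0, 3, 10, -5, 8, 7, 10, 0], 0) -> -4  [called from main, line 44]
  merge_totals(-4, 2) -> 1  [called from main, line 46]
Log origins:
  1: logged in main at line 43
  2: logged in pack_ledger at line 28
  3: logged in settle_round at line 2
  4: logged in settle_round at line 7
  5: logged in fold_scores at line 11
  6: logged in pack_ledger at line 31
  7: logged in mix_signals at line 19
  8: logged in main at line 45
  9: logged in merge_totals at line 35
A correct fix: line 37: replace `base // base` with `seed_v // base`.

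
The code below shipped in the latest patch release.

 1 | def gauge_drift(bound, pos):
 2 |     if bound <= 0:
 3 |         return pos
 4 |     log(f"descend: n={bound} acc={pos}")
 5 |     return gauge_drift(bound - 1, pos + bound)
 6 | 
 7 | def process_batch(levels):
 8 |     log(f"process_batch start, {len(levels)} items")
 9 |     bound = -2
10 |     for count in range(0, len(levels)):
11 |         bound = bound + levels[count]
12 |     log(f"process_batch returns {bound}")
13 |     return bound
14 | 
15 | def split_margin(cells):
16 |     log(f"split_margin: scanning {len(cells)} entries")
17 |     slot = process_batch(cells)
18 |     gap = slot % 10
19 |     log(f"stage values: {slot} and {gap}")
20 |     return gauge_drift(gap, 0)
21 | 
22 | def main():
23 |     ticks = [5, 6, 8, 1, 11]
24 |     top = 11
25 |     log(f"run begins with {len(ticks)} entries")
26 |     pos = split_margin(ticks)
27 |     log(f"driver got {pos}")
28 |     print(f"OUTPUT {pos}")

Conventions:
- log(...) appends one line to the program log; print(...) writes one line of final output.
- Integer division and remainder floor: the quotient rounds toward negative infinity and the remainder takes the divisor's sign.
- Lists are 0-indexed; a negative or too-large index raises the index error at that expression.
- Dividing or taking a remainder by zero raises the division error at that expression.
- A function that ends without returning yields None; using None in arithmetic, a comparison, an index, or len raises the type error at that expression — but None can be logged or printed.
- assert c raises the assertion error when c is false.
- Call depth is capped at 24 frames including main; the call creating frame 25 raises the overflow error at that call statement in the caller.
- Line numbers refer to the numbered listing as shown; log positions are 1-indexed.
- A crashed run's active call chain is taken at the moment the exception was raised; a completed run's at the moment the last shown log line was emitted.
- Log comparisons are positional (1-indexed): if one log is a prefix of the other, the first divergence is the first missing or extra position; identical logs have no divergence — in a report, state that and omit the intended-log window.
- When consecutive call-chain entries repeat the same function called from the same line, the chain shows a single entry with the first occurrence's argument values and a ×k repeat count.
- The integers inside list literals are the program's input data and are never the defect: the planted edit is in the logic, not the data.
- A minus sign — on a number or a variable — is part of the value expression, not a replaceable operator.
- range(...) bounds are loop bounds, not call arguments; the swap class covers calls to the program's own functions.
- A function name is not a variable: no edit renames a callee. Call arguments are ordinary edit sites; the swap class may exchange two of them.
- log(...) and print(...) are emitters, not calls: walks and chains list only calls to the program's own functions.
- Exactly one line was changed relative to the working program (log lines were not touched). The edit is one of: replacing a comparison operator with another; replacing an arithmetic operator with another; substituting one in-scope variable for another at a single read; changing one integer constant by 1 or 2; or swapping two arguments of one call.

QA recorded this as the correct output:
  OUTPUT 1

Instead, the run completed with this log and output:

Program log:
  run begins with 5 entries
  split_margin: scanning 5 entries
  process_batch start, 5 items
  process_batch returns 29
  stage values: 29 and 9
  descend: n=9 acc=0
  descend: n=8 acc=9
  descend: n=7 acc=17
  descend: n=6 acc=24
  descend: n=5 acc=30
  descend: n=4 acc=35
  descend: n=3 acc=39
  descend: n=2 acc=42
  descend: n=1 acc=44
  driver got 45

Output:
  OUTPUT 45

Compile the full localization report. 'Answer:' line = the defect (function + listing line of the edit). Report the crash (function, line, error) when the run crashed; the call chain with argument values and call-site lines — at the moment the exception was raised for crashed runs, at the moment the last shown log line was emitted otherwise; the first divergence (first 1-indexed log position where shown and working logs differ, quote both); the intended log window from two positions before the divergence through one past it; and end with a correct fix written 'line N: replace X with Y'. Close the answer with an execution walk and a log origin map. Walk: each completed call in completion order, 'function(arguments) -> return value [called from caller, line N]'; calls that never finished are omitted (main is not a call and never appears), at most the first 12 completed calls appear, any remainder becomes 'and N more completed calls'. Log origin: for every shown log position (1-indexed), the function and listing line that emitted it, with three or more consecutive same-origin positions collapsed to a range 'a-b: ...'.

Answer: the defect is in process_batch at line 9.
Key observation: Position 4 is the first bad log line: 'process_batch returns 29' should read 'process_batch returns 31'.
Call chain: main.
First divergence: position 4; shown 'process_batch returns 29' vs intended 'process_batch returns 31'.
Intended log window:
  2: split_margin: scanning 5 entries
  3: process_batch start, 5 items
  4: process_batch returns 31
  5: stage values: 31 and 1
Execution walk:
  process_batch([5, 6, 8, 1, 11]) -> 29  [called from split_margin, line 17]
  gauge_drift(0, 45) -> 45  [called from gauge_drift, line 5]
  gauge_drift(1, 44) -> 45  [called from gauge_drift, line 5]
  gauge_drift(2, 42) -> 45  [called from gauge_drift, line 5]
  gauge_drift(3, 39) -> 45  [called from gauge_drift, line 5]
  gauge_drift(4, 35) -> 45  [called from gauge_drift, line 5]
  gauge_drift(5, 30) -> 45  [called from gauge_drift, line 5]
  gauge_drift(6, 24) -> 45  [called from gauge_drift, line 5]
  gauge_drift(7, 17) -> 45  [called from gauge_drift, line 5]
  gauge_drift(8, 9) -> 45  [called from gauge_drift, line 5]
  gauge_drift(9, 0) -> 45  [called from split_margin, line 20]
  split_margin([5, 6, 8, 1, 11]) -> 45  [called from main, line 26]
Log origins:
  1: from main, line 25
  2: from split_margin, line 16
  3: from process_batch, line 8
  4: from process_batch, line 12
  5: from split_margin, line 19
  6-14: from gauge_drift, line 4
  15: from main, line 27
A correct fix: line 9: replace `-2` with `0`.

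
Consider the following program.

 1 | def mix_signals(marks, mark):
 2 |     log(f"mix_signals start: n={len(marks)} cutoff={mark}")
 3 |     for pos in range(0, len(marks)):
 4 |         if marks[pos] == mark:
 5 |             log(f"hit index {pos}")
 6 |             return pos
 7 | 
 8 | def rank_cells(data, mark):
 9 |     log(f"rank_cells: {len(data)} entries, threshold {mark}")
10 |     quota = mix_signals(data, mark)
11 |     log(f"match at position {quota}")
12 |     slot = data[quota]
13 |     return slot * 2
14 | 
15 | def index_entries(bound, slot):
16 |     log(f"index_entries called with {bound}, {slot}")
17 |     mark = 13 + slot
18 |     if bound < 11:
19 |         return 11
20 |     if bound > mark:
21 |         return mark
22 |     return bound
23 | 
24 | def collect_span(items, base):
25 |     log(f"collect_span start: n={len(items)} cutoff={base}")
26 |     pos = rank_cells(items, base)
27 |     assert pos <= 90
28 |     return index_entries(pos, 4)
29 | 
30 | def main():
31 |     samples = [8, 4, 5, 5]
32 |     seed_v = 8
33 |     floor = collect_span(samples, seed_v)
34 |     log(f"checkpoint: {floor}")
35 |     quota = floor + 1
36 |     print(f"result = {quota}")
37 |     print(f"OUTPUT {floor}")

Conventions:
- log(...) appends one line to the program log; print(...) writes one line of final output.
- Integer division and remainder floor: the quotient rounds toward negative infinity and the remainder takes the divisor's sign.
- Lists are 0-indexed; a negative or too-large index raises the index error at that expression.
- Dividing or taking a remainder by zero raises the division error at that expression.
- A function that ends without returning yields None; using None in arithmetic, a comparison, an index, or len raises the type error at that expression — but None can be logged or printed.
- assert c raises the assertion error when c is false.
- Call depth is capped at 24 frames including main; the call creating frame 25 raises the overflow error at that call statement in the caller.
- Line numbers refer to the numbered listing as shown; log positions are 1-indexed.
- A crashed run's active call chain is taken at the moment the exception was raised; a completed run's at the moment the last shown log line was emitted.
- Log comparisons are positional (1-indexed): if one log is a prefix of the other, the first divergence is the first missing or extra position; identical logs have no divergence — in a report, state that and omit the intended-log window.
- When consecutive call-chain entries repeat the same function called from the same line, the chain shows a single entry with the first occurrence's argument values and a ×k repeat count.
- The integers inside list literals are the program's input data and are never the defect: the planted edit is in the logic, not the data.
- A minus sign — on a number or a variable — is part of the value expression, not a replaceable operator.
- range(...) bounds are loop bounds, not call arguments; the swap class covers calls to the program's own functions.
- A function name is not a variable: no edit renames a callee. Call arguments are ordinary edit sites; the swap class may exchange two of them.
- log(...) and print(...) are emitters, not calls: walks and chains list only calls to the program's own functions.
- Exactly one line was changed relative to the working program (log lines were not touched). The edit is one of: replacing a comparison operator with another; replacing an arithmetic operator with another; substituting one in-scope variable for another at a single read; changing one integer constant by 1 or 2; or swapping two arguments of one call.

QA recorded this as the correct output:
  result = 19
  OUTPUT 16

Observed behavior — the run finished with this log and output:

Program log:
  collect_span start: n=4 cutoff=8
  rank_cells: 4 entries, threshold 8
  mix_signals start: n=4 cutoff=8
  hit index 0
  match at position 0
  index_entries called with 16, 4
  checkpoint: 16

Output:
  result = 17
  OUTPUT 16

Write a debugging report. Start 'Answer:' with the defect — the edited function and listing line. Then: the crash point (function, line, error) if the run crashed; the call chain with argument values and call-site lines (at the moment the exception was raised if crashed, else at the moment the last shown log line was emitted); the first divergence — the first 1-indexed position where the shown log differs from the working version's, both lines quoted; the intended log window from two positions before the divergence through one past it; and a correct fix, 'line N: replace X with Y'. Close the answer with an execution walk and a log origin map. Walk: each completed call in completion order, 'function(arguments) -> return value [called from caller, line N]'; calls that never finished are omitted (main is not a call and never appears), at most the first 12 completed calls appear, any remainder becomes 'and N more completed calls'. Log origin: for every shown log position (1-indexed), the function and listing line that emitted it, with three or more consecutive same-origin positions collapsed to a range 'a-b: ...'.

Answer: the defect is in main at line 35.
Key fact: Nothing in the log betrays the bug — only the output does.
Call chain: main.
First divergence: none; the two logs match at every position.
Execution walk:
  mix_signals([8, 4, 5, 5], 8) -> 0  [called from rank_cells, line 10]
  rank_cells([8, 4, 5, 5], 8) -> 16  [called from collect_span, line 26]
  index_entries(16, 4) -> 16  [called from collect_span, line 28]
  collect_span([8, 4, 5, 5], 8) -> 16  [called from main, line 33]
Origin of each log line:
  1: emitted by collect_span (line 25)
  2: emitted by rank_cells (line 9)
  3: emitted by mix_signals (line 2)
  4: emitted by mix_signals (line 5)
  5: emitted by rank_cells (line 11)
  6: emitted by index_entries (line 16)
  7: emitted by main (line 34)
A correct fix: line 35: replace `1` with `3`.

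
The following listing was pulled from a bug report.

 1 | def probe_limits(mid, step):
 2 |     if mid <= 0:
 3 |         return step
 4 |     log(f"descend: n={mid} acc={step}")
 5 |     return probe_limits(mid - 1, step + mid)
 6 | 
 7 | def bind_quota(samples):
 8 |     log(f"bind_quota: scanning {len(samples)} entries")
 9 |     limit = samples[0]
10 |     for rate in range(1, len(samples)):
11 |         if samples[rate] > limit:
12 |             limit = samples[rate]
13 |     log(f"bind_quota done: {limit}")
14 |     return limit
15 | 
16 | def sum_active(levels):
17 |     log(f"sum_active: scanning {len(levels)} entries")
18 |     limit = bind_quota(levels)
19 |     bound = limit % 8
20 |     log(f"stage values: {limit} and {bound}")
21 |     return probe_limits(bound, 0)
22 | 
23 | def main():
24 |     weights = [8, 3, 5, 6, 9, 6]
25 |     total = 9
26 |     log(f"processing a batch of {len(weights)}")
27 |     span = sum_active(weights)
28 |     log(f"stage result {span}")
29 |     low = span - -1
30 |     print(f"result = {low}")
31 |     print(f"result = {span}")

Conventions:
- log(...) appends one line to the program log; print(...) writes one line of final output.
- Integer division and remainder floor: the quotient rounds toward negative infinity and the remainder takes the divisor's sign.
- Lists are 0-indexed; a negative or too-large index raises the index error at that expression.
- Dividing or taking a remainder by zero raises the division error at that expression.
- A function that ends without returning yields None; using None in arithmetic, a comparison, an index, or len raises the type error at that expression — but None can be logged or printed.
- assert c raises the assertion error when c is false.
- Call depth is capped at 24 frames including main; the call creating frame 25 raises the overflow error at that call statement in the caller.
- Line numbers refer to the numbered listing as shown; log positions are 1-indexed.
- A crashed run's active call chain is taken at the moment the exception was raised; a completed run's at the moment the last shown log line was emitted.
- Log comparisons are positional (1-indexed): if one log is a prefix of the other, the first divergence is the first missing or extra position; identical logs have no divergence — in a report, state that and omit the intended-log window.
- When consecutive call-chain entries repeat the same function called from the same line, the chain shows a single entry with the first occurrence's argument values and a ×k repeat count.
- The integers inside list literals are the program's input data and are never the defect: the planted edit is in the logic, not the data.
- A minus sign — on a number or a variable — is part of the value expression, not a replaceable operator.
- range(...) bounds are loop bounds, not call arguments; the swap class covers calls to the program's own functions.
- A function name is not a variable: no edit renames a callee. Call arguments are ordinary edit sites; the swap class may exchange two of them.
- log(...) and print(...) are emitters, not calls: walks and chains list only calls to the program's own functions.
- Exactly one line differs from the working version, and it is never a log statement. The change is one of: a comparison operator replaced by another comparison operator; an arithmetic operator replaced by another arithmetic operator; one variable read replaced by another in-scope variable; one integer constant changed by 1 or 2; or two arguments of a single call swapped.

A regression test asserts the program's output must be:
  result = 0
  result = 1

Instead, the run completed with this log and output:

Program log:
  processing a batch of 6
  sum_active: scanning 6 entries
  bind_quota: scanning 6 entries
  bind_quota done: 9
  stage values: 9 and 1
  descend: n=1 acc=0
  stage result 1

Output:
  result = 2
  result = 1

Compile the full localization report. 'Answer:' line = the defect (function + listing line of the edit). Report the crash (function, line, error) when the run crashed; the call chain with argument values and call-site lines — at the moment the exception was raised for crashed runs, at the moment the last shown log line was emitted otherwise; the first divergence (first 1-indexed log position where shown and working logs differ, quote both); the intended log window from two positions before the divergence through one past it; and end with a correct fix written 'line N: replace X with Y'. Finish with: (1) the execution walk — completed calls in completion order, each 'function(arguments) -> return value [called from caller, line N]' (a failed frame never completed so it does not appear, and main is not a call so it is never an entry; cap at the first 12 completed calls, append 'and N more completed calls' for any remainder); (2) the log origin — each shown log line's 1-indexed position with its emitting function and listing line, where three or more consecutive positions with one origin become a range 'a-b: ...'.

Answer: the defect is in main at line 29.
Key observation: No log line changed; the fault shows up purely in the output.
Call chain: main.
First divergence: none; the two logs match at every position.
Execution walk:
  bind_quota([8, 3, 5, 6, 9, 6]) -> 9  [called from sum_active, line 18]
  probe_limits(0, 1) -> 1  [called from probe_limits, line 5]
  probe_limits(1, 0) -> 1  [called from sum_active, line 21]
  sum_active([8, 3, 5, 6, 9, 6]) -> 1  [called from main, line 27]
Log origin:
  1: logged in main at line 26
  2: logged in sum_active at line 17
  3: logged in bind_quota at line 8
  4: logged in bind_quota at line 13
  5: logged in sum_active at line 20
  6: logged in probe_limits at line 4
  7: logged in main at line 28
A correct fix: line 29: replace `-1` with `1`.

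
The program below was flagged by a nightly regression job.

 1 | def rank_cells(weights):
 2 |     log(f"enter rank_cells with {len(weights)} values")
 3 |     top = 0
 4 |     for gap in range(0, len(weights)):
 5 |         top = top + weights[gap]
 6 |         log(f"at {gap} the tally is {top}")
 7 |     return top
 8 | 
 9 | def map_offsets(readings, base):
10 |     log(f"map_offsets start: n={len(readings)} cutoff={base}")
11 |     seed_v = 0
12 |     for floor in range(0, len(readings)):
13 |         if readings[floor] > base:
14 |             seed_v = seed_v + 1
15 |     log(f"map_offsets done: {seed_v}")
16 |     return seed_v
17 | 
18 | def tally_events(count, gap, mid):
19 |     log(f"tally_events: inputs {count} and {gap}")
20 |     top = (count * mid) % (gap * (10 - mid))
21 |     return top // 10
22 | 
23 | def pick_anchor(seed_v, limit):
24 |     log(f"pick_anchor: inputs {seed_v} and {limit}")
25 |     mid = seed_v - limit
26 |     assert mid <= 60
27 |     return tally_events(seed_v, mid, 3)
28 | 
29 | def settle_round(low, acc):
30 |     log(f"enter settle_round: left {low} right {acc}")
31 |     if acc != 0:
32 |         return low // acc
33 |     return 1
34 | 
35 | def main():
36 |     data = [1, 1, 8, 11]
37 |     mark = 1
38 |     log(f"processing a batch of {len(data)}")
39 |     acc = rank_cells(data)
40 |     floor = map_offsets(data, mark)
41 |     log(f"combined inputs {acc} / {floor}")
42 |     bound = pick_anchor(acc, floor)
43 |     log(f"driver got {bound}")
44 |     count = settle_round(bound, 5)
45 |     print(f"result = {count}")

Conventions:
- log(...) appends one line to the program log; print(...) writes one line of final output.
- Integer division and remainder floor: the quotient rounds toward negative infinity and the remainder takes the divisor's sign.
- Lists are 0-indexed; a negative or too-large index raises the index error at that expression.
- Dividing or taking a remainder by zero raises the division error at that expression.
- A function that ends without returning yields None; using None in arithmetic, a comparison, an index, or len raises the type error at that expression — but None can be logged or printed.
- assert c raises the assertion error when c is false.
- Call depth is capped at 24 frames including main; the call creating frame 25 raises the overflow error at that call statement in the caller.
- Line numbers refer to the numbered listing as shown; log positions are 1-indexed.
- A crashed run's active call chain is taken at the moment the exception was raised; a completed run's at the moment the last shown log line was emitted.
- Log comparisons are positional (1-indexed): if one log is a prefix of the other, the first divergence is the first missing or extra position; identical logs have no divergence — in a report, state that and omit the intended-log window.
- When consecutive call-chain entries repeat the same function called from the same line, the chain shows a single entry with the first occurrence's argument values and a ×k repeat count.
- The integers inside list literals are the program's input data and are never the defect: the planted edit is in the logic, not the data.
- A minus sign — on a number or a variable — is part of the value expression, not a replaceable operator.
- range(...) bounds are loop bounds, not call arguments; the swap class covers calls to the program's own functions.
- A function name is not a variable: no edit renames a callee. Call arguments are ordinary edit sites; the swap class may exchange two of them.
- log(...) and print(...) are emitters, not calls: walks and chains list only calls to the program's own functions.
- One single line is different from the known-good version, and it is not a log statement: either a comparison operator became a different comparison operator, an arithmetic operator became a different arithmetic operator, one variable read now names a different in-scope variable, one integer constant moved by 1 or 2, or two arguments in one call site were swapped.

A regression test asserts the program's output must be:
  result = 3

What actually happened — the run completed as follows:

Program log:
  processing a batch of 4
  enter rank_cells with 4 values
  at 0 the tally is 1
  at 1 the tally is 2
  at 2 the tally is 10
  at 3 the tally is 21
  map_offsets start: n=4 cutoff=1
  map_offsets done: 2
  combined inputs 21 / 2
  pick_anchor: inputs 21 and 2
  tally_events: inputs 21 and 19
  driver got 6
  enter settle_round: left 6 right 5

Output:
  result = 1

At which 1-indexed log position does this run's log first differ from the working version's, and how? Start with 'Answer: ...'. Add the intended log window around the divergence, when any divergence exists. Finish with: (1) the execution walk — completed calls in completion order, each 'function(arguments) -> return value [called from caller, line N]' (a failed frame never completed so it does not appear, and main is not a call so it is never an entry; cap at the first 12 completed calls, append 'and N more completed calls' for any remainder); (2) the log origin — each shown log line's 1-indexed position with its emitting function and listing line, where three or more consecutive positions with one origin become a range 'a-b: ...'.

Answer: position 12; shown 'driver got 6' vs intended 'driver got 19'.
Intended log window:
  10: pick_anchor: inputs 21 and 2
  11: tally_events: inputs 21 and 19
  12: driver got 19
  13: enter settle_round: left 19 right 5
Execution walk:
  rank_cells([1, 1, 8, 11]) -> 21  [called from main, line 39]
  map_offsets([1, 1, 8, 11], 1) -> 2  [called from main, line 40]
  tally_events(21, 19, 3) -> 6  [called from pick_anchor, line 27]
  pick_anchor(21, 2) -> 6  [called from main, line 42]
  settle_round(6, 5) -> 1  [called from main, line 44]
Log origins:
  1: from main, line 38
  2: from rank_cells, line 2
  3-6: from rank_cells, line 6
  7: from map_offsets, line 10
  8: from map_offsets, line 15
  9: from main, line 41
  10: from pick_anchor, line 24
  11: from tally_events, line 19
  12: from main, line 43
  13: from settle_round, line 30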